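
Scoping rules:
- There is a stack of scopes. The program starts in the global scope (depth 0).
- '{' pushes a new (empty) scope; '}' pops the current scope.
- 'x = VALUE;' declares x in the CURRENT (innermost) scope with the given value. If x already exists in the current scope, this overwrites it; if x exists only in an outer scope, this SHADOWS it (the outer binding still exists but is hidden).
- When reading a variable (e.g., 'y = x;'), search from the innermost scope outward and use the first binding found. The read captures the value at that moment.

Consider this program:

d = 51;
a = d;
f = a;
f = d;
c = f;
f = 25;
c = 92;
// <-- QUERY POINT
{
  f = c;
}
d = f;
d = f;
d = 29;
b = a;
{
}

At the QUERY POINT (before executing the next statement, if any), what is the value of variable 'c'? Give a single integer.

Answer: 92

Derivation:
Step 1: declare d=51 at depth 0
Step 2: declare a=(read d)=51 at depth 0
Step 3: declare f=(read a)=51 at depth 0
Step 4: declare f=(read d)=51 at depth 0
Step 5: declare c=(read f)=51 at depth 0
Step 6: declare f=25 at depth 0
Step 7: declare c=92 at depth 0
Visible at query point: a=51 c=92 d=51 f=25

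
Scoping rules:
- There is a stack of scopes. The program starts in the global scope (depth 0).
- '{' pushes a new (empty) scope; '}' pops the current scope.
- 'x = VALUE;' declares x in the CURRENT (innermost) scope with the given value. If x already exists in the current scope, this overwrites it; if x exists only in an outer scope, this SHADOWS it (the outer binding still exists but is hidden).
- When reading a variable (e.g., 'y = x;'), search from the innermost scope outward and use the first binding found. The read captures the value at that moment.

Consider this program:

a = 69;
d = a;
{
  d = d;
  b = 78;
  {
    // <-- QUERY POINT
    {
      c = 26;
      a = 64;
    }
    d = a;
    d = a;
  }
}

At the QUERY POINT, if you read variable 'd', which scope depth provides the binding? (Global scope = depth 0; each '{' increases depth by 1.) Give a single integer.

Answer: 1

Derivation:
Step 1: declare a=69 at depth 0
Step 2: declare d=(read a)=69 at depth 0
Step 3: enter scope (depth=1)
Step 4: declare d=(read d)=69 at depth 1
Step 5: declare b=78 at depth 1
Step 6: enter scope (depth=2)
Visible at query point: a=69 b=78 d=69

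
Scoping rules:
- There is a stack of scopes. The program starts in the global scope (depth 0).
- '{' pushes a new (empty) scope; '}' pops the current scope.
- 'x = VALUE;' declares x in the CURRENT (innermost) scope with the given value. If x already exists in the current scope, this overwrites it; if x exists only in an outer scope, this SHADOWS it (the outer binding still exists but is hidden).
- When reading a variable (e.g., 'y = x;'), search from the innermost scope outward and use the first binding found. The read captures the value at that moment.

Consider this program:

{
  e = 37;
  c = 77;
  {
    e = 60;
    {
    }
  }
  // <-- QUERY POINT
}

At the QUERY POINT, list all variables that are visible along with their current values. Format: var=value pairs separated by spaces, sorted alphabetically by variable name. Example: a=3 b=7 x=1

Answer: c=77 e=37

Derivation:
Step 1: enter scope (depth=1)
Step 2: declare e=37 at depth 1
Step 3: declare c=77 at depth 1
Step 4: enter scope (depth=2)
Step 5: declare e=60 at depth 2
Step 6: enter scope (depth=3)
Step 7: exit scope (depth=2)
Step 8: exit scope (depth=1)
Visible at query point: c=77 e=37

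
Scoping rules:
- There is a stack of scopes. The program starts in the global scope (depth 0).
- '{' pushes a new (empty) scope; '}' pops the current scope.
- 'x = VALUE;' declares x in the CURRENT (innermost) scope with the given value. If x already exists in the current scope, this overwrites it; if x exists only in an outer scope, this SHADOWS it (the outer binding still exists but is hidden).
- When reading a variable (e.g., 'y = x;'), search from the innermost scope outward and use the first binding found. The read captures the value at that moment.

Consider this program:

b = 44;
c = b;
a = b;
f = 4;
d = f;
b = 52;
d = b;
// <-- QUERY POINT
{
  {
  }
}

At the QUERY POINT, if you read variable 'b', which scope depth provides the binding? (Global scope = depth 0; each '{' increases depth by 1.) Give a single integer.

Step 1: declare b=44 at depth 0
Step 2: declare c=(read b)=44 at depth 0
Step 3: declare a=(read b)=44 at depth 0
Step 4: declare f=4 at depth 0
Step 5: declare d=(read f)=4 at depth 0
Step 6: declare b=52 at depth 0
Step 7: declare d=(read b)=52 at depth 0
Visible at query point: a=44 b=52 c=44 d=52 f=4

Answer: 0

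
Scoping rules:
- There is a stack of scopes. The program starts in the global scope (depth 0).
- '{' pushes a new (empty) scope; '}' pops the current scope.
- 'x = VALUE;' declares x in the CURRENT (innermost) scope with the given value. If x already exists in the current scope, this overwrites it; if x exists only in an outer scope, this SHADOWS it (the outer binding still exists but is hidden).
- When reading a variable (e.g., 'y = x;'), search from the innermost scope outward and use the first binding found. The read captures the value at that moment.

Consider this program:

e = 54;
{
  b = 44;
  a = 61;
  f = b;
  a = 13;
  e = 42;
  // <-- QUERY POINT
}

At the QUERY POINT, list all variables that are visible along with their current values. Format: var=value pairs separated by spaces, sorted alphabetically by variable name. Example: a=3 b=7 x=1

Step 1: declare e=54 at depth 0
Step 2: enter scope (depth=1)
Step 3: declare b=44 at depth 1
Step 4: declare a=61 at depth 1
Step 5: declare f=(read b)=44 at depth 1
Step 6: declare a=13 at depth 1
Step 7: declare e=42 at depth 1
Visible at query point: a=13 b=44 e=42 f=44

Answer: a=13 b=44 e=42 f=44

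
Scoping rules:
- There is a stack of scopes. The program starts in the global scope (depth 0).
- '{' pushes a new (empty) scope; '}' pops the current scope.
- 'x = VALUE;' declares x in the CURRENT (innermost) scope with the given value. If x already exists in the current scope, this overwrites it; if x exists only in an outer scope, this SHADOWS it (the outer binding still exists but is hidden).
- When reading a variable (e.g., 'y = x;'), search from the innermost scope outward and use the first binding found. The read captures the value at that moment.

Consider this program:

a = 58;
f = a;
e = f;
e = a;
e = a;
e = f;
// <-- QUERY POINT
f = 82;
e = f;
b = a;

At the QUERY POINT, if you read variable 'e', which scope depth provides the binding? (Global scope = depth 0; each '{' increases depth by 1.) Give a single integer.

Step 1: declare a=58 at depth 0
Step 2: declare f=(read a)=58 at depth 0
Step 3: declare e=(read f)=58 at depth 0
Step 4: declare e=(read a)=58 at depth 0
Step 5: declare e=(read a)=58 at depth 0
Step 6: declare e=(read f)=58 at depth 0
Visible at query point: a=58 e=58 f=58

Answer: 0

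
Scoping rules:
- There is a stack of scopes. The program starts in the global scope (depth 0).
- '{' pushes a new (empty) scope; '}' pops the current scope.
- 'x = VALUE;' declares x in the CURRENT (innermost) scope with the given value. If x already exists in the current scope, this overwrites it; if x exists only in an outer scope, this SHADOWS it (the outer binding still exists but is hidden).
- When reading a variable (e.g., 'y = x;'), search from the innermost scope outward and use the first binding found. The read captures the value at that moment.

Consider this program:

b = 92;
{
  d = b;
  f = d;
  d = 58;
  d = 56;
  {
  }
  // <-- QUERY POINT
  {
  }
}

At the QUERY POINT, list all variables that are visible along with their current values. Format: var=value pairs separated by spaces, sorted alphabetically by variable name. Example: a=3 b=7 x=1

Answer: b=92 d=56 f=92

Derivation:
Step 1: declare b=92 at depth 0
Step 2: enter scope (depth=1)
Step 3: declare d=(read b)=92 at depth 1
Step 4: declare f=(read d)=92 at depth 1
Step 5: declare d=58 at depth 1
Step 6: declare d=56 at depth 1
Step 7: enter scope (depth=2)
Step 8: exit scope (depth=1)
Visible at query point: b=92 d=56 f=92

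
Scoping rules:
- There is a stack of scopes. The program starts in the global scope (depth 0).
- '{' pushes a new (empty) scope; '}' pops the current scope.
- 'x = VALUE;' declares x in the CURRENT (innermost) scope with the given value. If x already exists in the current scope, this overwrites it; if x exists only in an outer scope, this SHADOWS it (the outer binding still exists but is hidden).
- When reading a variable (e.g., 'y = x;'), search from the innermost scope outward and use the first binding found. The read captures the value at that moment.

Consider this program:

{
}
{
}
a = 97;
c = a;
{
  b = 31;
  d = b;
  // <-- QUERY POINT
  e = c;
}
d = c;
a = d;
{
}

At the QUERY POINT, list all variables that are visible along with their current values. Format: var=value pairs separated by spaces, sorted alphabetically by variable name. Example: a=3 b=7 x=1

Step 1: enter scope (depth=1)
Step 2: exit scope (depth=0)
Step 3: enter scope (depth=1)
Step 4: exit scope (depth=0)
Step 5: declare a=97 at depth 0
Step 6: declare c=(read a)=97 at depth 0
Step 7: enter scope (depth=1)
Step 8: declare b=31 at depth 1
Step 9: declare d=(read b)=31 at depth 1
Visible at query point: a=97 b=31 c=97 d=31

Answer: a=97 b=31 c=97 d=31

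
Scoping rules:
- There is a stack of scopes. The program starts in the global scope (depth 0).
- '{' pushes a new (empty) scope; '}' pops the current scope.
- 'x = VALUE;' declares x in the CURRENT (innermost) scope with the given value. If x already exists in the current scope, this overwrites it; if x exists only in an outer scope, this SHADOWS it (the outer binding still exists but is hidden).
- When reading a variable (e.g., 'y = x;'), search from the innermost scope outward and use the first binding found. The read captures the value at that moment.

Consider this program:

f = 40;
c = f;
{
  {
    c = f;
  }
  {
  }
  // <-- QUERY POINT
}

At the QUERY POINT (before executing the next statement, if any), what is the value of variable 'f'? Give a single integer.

Answer: 40

Derivation:
Step 1: declare f=40 at depth 0
Step 2: declare c=(read f)=40 at depth 0
Step 3: enter scope (depth=1)
Step 4: enter scope (depth=2)
Step 5: declare c=(read f)=40 at depth 2
Step 6: exit scope (depth=1)
Step 7: enter scope (depth=2)
Step 8: exit scope (depth=1)
Visible at query point: c=40 f=40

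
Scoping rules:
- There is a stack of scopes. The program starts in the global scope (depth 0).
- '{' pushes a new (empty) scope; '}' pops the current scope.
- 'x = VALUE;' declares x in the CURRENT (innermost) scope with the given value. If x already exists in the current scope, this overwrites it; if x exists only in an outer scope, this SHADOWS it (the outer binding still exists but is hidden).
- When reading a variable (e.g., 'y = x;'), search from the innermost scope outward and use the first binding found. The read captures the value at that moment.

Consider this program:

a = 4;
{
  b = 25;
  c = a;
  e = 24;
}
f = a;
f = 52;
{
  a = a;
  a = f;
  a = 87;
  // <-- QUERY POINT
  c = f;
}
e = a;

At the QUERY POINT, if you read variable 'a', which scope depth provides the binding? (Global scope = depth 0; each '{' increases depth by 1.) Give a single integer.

Answer: 1

Derivation:
Step 1: declare a=4 at depth 0
Step 2: enter scope (depth=1)
Step 3: declare b=25 at depth 1
Step 4: declare c=(read a)=4 at depth 1
Step 5: declare e=24 at depth 1
Step 6: exit scope (depth=0)
Step 7: declare f=(read a)=4 at depth 0
Step 8: declare f=52 at depth 0
Step 9: enter scope (depth=1)
Step 10: declare a=(read a)=4 at depth 1
Step 11: declare a=(read f)=52 at depth 1
Step 12: declare a=87 at depth 1
Visible at query point: a=87 f=52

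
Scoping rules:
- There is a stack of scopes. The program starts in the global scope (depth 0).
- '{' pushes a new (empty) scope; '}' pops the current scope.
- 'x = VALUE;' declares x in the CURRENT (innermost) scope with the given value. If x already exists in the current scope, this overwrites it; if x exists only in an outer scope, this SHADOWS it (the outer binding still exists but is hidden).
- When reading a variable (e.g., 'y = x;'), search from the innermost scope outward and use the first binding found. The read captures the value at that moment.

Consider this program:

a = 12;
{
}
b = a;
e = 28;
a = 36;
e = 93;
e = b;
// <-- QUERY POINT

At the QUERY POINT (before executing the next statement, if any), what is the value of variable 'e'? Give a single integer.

Step 1: declare a=12 at depth 0
Step 2: enter scope (depth=1)
Step 3: exit scope (depth=0)
Step 4: declare b=(read a)=12 at depth 0
Step 5: declare e=28 at depth 0
Step 6: declare a=36 at depth 0
Step 7: declare e=93 at depth 0
Step 8: declare e=(read b)=12 at depth 0
Visible at query point: a=36 b=12 e=12

Answer: 12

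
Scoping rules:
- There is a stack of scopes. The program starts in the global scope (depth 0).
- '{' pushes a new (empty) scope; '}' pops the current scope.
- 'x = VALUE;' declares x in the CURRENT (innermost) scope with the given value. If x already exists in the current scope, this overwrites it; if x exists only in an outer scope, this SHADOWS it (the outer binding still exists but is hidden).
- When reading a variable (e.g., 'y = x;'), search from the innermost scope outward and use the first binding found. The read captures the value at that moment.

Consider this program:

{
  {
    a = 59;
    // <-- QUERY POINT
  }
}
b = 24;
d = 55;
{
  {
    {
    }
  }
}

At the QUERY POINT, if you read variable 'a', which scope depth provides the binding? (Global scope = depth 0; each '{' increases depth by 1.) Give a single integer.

Step 1: enter scope (depth=1)
Step 2: enter scope (depth=2)
Step 3: declare a=59 at depth 2
Visible at query point: a=59

Answer: 2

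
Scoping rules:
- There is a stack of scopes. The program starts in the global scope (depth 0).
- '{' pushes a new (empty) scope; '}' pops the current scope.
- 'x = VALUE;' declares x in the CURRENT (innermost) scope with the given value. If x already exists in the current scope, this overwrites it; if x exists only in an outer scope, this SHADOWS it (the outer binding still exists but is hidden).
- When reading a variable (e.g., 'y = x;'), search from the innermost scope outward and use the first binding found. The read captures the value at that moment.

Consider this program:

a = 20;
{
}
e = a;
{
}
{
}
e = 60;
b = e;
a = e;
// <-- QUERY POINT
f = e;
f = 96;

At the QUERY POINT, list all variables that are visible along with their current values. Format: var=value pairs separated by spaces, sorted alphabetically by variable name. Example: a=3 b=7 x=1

Answer: a=60 b=60 e=60

Derivation:
Step 1: declare a=20 at depth 0
Step 2: enter scope (depth=1)
Step 3: exit scope (depth=0)
Step 4: declare e=(read a)=20 at depth 0
Step 5: enter scope (depth=1)
Step 6: exit scope (depth=0)
Step 7: enter scope (depth=1)
Step 8: exit scope (depth=0)
Step 9: declare e=60 at depth 0
Step 10: declare b=(read e)=60 at depth 0
Step 11: declare a=(read e)=60 at depth 0
Visible at query point: a=60 b=60 e=60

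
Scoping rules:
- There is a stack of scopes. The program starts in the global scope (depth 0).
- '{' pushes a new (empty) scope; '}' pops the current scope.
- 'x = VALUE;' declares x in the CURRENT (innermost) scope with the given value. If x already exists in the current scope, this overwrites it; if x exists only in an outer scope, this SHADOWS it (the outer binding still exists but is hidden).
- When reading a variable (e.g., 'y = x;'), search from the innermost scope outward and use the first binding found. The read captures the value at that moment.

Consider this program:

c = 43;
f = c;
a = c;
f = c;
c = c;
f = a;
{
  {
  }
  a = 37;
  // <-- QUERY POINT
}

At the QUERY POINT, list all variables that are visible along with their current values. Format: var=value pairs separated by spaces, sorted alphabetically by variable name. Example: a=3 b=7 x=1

Step 1: declare c=43 at depth 0
Step 2: declare f=(read c)=43 at depth 0
Step 3: declare a=(read c)=43 at depth 0
Step 4: declare f=(read c)=43 at depth 0
Step 5: declare c=(read c)=43 at depth 0
Step 6: declare f=(read a)=43 at depth 0
Step 7: enter scope (depth=1)
Step 8: enter scope (depth=2)
Step 9: exit scope (depth=1)
Step 10: declare a=37 at depth 1
Visible at query point: a=37 c=43 f=43

Answer: a=37 c=43 f=43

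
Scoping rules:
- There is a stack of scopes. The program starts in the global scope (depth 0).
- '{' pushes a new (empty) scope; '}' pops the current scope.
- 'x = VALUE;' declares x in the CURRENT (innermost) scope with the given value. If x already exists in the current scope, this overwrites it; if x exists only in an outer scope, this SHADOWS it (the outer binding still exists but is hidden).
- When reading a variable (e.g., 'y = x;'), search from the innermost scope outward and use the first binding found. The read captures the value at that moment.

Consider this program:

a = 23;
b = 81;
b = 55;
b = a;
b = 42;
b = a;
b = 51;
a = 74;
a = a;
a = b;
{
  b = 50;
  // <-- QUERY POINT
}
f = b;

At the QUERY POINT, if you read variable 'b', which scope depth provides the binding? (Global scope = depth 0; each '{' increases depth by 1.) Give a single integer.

Answer: 1

Derivation:
Step 1: declare a=23 at depth 0
Step 2: declare b=81 at depth 0
Step 3: declare b=55 at depth 0
Step 4: declare b=(read a)=23 at depth 0
Step 5: declare b=42 at depth 0
Step 6: declare b=(read a)=23 at depth 0
Step 7: declare b=51 at depth 0
Step 8: declare a=74 at depth 0
Step 9: declare a=(read a)=74 at depth 0
Step 10: declare a=(read b)=51 at depth 0
Step 11: enter scope (depth=1)
Step 12: declare b=50 at depth 1
Visible at query point: a=51 b=50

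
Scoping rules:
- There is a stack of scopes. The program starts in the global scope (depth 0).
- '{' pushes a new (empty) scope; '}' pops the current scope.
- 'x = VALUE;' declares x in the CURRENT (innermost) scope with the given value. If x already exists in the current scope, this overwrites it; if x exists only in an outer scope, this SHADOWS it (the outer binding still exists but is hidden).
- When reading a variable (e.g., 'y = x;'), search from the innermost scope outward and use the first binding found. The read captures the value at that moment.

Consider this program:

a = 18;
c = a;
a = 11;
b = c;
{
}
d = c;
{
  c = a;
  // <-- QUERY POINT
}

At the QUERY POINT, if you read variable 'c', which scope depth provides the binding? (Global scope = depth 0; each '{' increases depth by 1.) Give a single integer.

Step 1: declare a=18 at depth 0
Step 2: declare c=(read a)=18 at depth 0
Step 3: declare a=11 at depth 0
Step 4: declare b=(read c)=18 at depth 0
Step 5: enter scope (depth=1)
Step 6: exit scope (depth=0)
Step 7: declare d=(read c)=18 at depth 0
Step 8: enter scope (depth=1)
Step 9: declare c=(read a)=11 at depth 1
Visible at query point: a=11 b=18 c=11 d=18

Answer: 1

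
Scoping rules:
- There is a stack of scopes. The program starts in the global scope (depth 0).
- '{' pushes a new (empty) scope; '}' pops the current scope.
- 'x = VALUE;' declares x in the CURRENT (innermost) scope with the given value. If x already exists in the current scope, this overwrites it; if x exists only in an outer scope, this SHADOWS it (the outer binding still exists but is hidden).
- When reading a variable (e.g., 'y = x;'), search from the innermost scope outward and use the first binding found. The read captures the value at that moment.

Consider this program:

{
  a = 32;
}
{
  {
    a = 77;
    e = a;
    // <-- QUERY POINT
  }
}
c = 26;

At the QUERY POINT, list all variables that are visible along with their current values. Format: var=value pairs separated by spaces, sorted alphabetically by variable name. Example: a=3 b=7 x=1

Step 1: enter scope (depth=1)
Step 2: declare a=32 at depth 1
Step 3: exit scope (depth=0)
Step 4: enter scope (depth=1)
Step 5: enter scope (depth=2)
Step 6: declare a=77 at depth 2
Step 7: declare e=(read a)=77 at depth 2
Visible at query point: a=77 e=77

Answer: a=77 e=77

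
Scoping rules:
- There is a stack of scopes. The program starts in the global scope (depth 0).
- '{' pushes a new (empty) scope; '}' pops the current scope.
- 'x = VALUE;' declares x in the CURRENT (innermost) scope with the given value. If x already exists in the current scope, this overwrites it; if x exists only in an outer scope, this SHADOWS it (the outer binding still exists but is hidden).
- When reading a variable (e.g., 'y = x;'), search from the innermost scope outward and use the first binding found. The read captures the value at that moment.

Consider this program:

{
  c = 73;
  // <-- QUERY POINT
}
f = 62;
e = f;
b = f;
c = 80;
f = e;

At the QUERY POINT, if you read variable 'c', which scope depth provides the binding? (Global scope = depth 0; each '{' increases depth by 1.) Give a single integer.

Step 1: enter scope (depth=1)
Step 2: declare c=73 at depth 1
Visible at query point: c=73

Answer: 1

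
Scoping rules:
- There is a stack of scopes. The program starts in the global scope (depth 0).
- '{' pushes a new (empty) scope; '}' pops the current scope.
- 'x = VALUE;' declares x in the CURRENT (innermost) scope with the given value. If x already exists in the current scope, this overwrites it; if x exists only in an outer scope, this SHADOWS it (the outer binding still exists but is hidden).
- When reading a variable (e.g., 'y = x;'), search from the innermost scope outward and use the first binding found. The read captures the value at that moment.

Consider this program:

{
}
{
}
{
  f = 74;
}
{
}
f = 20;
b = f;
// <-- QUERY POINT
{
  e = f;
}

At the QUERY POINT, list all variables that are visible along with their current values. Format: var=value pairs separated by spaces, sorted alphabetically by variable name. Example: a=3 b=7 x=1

Step 1: enter scope (depth=1)
Step 2: exit scope (depth=0)
Step 3: enter scope (depth=1)
Step 4: exit scope (depth=0)
Step 5: enter scope (depth=1)
Step 6: declare f=74 at depth 1
Step 7: exit scope (depth=0)
Step 8: enter scope (depth=1)
Step 9: exit scope (depth=0)
Step 10: declare f=20 at depth 0
Step 11: declare b=(read f)=20 at depth 0
Visible at query point: b=20 f=20

Answer: b=20 f=20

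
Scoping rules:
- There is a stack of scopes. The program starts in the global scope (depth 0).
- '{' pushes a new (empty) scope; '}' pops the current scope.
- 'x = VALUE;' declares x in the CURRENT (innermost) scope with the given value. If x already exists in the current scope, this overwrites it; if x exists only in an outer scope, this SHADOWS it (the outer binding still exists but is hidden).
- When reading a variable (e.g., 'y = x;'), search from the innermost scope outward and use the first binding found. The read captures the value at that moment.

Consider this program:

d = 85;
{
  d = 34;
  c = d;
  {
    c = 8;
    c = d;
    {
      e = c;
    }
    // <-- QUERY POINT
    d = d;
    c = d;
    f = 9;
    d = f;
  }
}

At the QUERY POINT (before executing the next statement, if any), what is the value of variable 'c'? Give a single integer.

Answer: 34

Derivation:
Step 1: declare d=85 at depth 0
Step 2: enter scope (depth=1)
Step 3: declare d=34 at depth 1
Step 4: declare c=(read d)=34 at depth 1
Step 5: enter scope (depth=2)
Step 6: declare c=8 at depth 2
Step 7: declare c=(read d)=34 at depth 2
Step 8: enter scope (depth=3)
Step 9: declare e=(read c)=34 at depth 3
Step 10: exit scope (depth=2)
Visible at query point: c=34 d=34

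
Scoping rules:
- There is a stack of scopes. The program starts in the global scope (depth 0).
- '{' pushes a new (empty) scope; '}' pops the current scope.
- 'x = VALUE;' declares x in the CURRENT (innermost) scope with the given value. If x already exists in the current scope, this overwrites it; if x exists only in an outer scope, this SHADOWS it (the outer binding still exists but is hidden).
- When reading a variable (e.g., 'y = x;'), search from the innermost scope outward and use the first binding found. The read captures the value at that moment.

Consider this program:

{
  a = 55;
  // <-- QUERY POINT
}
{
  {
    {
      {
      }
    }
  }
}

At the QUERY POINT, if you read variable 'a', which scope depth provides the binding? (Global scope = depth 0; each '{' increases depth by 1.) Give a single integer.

Step 1: enter scope (depth=1)
Step 2: declare a=55 at depth 1
Visible at query point: a=55

Answer: 1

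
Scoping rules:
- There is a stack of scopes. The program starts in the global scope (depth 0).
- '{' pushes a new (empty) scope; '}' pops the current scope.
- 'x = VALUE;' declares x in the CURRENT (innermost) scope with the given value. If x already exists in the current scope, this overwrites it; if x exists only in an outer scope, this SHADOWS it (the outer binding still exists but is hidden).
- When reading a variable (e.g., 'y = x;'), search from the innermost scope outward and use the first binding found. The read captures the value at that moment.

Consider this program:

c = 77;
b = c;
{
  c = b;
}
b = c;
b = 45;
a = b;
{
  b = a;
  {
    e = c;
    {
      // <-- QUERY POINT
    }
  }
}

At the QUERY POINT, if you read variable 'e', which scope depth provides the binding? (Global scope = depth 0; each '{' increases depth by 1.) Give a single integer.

Step 1: declare c=77 at depth 0
Step 2: declare b=(read c)=77 at depth 0
Step 3: enter scope (depth=1)
Step 4: declare c=(read b)=77 at depth 1
Step 5: exit scope (depth=0)
Step 6: declare b=(read c)=77 at depth 0
Step 7: declare b=45 at depth 0
Step 8: declare a=(read b)=45 at depth 0
Step 9: enter scope (depth=1)
Step 10: declare b=(read a)=45 at depth 1
Step 11: enter scope (depth=2)
Step 12: declare e=(read c)=77 at depth 2
Step 13: enter scope (depth=3)
Visible at query point: a=45 b=45 c=77 e=77

Answer: 2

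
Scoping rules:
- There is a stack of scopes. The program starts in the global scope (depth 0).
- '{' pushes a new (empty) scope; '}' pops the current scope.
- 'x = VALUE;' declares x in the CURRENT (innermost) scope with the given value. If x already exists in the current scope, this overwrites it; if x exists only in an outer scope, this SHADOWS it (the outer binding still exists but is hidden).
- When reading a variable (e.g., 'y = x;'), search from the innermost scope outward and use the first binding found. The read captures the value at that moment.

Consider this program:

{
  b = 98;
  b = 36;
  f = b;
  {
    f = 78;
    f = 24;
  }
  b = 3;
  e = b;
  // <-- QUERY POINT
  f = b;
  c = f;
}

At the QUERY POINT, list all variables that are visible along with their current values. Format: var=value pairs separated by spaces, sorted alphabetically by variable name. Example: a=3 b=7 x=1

Answer: b=3 e=3 f=36

Derivation:
Step 1: enter scope (depth=1)
Step 2: declare b=98 at depth 1
Step 3: declare b=36 at depth 1
Step 4: declare f=(read b)=36 at depth 1
Step 5: enter scope (depth=2)
Step 6: declare f=78 at depth 2
Step 7: declare f=24 at depth 2
Step 8: exit scope (depth=1)
Step 9: declare b=3 at depth 1
Step 10: declare e=(read b)=3 at depth 1
Visible at query point: b=3 e=3 f=36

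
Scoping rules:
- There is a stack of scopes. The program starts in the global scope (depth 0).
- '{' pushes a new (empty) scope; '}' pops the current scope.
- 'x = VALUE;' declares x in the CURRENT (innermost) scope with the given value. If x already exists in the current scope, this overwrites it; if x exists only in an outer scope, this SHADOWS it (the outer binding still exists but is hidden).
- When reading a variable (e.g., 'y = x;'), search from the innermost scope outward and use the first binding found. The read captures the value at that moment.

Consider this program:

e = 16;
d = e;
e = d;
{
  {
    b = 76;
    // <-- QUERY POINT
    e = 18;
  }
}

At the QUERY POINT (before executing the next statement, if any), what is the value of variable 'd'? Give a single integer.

Answer: 16

Derivation:
Step 1: declare e=16 at depth 0
Step 2: declare d=(read e)=16 at depth 0
Step 3: declare e=(read d)=16 at depth 0
Step 4: enter scope (depth=1)
Step 5: enter scope (depth=2)
Step 6: declare b=76 at depth 2
Visible at query point: b=76 d=16 e=16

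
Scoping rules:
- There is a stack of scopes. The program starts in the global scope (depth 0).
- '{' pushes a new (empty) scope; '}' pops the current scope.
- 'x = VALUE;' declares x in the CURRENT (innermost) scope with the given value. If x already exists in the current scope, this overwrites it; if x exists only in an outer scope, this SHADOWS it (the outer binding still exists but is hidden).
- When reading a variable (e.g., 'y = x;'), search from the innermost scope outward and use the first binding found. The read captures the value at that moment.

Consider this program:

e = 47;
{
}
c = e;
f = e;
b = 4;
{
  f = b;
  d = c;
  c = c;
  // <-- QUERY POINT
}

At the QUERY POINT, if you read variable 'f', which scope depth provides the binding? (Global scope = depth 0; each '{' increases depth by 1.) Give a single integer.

Step 1: declare e=47 at depth 0
Step 2: enter scope (depth=1)
Step 3: exit scope (depth=0)
Step 4: declare c=(read e)=47 at depth 0
Step 5: declare f=(read e)=47 at depth 0
Step 6: declare b=4 at depth 0
Step 7: enter scope (depth=1)
Step 8: declare f=(read b)=4 at depth 1
Step 9: declare d=(read c)=47 at depth 1
Step 10: declare c=(read c)=47 at depth 1
Visible at query point: b=4 c=47 d=47 e=47 f=4

Answer: 1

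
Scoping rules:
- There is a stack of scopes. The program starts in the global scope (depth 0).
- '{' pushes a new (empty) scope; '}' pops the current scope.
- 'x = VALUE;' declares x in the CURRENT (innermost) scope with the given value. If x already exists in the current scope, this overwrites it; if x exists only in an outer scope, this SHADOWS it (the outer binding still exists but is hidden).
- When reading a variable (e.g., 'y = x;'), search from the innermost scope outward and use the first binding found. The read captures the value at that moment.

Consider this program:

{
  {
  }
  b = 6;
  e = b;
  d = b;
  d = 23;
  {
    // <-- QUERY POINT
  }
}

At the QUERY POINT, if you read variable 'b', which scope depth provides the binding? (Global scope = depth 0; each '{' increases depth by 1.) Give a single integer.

Answer: 1

Derivation:
Step 1: enter scope (depth=1)
Step 2: enter scope (depth=2)
Step 3: exit scope (depth=1)
Step 4: declare b=6 at depth 1
Step 5: declare e=(read b)=6 at depth 1
Step 6: declare d=(read b)=6 at depth 1
Step 7: declare d=23 at depth 1
Step 8: enter scope (depth=2)
Visible at query point: b=6 d=23 e=6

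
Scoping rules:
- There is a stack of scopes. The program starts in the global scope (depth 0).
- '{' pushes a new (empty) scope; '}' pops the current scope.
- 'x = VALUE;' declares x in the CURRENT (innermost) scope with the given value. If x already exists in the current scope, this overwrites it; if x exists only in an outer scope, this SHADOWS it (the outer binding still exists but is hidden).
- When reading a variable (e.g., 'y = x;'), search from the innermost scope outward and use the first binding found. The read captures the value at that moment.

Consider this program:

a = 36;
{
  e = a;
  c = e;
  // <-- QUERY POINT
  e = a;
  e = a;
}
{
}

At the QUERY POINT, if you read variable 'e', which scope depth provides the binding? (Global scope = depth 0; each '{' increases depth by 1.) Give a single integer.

Step 1: declare a=36 at depth 0
Step 2: enter scope (depth=1)
Step 3: declare e=(read a)=36 at depth 1
Step 4: declare c=(read e)=36 at depth 1
Visible at query point: a=36 c=36 e=36

Answer: 1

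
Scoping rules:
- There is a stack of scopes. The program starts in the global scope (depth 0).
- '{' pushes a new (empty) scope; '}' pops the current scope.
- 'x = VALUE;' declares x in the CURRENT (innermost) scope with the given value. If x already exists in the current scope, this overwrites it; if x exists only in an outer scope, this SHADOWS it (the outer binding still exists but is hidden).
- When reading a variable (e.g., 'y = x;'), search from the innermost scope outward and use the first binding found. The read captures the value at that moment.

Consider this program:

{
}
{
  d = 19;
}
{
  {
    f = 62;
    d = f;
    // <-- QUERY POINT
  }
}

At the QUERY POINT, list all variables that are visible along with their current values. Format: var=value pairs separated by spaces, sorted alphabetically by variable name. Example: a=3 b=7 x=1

Answer: d=62 f=62

Derivation:
Step 1: enter scope (depth=1)
Step 2: exit scope (depth=0)
Step 3: enter scope (depth=1)
Step 4: declare d=19 at depth 1
Step 5: exit scope (depth=0)
Step 6: enter scope (depth=1)
Step 7: enter scope (depth=2)
Step 8: declare f=62 at depth 2
Step 9: declare d=(read f)=62 at depth 2
Visible at query point: d=62 f=62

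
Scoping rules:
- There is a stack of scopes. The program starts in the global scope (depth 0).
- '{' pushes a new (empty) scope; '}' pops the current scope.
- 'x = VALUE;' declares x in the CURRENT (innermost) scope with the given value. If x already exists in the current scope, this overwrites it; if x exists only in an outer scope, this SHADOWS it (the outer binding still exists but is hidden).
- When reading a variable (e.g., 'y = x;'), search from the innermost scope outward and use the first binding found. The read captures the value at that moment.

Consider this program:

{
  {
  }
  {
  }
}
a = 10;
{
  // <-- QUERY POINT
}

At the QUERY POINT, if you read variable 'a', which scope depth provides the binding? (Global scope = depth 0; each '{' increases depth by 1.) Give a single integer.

Answer: 0

Derivation:
Step 1: enter scope (depth=1)
Step 2: enter scope (depth=2)
Step 3: exit scope (depth=1)
Step 4: enter scope (depth=2)
Step 5: exit scope (depth=1)
Step 6: exit scope (depth=0)
Step 7: declare a=10 at depth 0
Step 8: enter scope (depth=1)
Visible at query point: a=10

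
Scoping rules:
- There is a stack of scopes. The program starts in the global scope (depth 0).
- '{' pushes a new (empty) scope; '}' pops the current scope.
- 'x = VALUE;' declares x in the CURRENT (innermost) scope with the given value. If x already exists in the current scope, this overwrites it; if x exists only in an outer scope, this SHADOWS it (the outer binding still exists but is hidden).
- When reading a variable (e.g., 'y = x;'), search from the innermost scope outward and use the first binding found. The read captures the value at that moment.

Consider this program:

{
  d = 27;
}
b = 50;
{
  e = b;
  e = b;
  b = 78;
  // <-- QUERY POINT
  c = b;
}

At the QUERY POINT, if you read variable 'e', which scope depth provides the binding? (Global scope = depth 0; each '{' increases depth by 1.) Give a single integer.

Step 1: enter scope (depth=1)
Step 2: declare d=27 at depth 1
Step 3: exit scope (depth=0)
Step 4: declare b=50 at depth 0
Step 5: enter scope (depth=1)
Step 6: declare e=(read b)=50 at depth 1
Step 7: declare e=(read b)=50 at depth 1
Step 8: declare b=78 at depth 1
Visible at query point: b=78 e=50

Answer: 1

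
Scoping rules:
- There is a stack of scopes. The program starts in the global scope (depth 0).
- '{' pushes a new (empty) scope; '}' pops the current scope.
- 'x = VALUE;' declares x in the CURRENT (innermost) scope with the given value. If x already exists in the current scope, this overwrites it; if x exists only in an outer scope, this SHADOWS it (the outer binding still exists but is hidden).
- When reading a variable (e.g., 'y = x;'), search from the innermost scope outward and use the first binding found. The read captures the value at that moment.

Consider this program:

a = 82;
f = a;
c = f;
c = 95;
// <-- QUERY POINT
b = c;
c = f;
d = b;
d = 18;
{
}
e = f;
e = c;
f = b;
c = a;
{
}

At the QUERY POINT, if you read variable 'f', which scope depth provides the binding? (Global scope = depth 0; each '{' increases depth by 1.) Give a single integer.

Answer: 0

Derivation:
Step 1: declare a=82 at depth 0
Step 2: declare f=(read a)=82 at depth 0
Step 3: declare c=(read f)=82 at depth 0
Step 4: declare c=95 at depth 0
Visible at query point: a=82 c=95 f=82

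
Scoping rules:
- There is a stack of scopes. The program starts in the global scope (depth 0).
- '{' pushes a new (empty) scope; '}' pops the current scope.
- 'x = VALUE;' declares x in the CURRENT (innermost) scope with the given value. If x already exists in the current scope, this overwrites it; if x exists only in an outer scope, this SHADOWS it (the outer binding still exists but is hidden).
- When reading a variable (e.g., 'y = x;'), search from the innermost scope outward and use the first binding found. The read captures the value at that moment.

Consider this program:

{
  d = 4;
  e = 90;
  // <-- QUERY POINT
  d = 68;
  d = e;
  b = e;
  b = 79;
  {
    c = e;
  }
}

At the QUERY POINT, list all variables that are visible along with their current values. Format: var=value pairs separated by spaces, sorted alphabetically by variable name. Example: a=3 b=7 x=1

Step 1: enter scope (depth=1)
Step 2: declare d=4 at depth 1
Step 3: declare e=90 at depth 1
Visible at query point: d=4 e=90

Answer: d=4 e=90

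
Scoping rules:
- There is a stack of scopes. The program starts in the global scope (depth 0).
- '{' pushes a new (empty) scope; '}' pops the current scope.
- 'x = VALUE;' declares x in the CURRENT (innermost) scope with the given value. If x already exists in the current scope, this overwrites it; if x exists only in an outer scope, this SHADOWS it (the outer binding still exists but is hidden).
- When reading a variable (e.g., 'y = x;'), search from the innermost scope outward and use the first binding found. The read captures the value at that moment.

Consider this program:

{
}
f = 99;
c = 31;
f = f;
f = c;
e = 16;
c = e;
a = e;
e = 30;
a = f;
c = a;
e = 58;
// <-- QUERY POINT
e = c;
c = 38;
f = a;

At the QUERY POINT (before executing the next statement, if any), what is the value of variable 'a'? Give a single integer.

Answer: 31

Derivation:
Step 1: enter scope (depth=1)
Step 2: exit scope (depth=0)
Step 3: declare f=99 at depth 0
Step 4: declare c=31 at depth 0
Step 5: declare f=(read f)=99 at depth 0
Step 6: declare f=(read c)=31 at depth 0
Step 7: declare e=16 at depth 0
Step 8: declare c=(read e)=16 at depth 0
Step 9: declare a=(read e)=16 at depth 0
Step 10: declare e=30 at depth 0
Step 11: declare a=(read f)=31 at depth 0
Step 12: declare c=(read a)=31 at depth 0
Step 13: declare e=58 at depth 0
Visible at query point: a=31 c=31 e=58 f=31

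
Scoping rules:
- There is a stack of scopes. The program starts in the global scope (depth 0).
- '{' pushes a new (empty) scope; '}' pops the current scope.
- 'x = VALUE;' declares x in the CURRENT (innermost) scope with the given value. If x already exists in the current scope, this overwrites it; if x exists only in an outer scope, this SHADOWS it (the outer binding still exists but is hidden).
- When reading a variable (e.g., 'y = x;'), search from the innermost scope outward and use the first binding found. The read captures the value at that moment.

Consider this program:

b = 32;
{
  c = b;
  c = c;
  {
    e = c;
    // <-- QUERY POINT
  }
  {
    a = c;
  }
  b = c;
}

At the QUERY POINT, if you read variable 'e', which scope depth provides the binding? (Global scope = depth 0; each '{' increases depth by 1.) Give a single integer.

Answer: 2

Derivation:
Step 1: declare b=32 at depth 0
Step 2: enter scope (depth=1)
Step 3: declare c=(read b)=32 at depth 1
Step 4: declare c=(read c)=32 at depth 1
Step 5: enter scope (depth=2)
Step 6: declare e=(read c)=32 at depth 2
Visible at query point: b=32 c=32 e=32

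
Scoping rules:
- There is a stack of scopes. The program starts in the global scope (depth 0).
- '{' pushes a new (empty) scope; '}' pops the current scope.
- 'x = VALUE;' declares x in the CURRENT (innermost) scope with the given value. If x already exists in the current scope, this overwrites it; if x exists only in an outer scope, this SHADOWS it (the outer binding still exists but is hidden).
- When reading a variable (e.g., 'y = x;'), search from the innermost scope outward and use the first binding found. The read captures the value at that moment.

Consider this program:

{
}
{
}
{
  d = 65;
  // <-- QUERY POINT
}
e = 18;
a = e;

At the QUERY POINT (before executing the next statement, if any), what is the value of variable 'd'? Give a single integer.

Step 1: enter scope (depth=1)
Step 2: exit scope (depth=0)
Step 3: enter scope (depth=1)
Step 4: exit scope (depth=0)
Step 5: enter scope (depth=1)
Step 6: declare d=65 at depth 1
Visible at query point: d=65

Answer: 65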